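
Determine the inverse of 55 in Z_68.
47

gcd(55, 68) = 1, so the inverse exists.
Extended Euclidean algorithm on (68, 55):
68 = 1 × 55 + 13  ⟹  13 = (1)·68 + (-1)·55
55 = 4 × 13 + 3  ⟹  3 = (-4)·68 + (5)·55
13 = 4 × 3 + 1  ⟹  1 = (17)·68 + (-21)·55
So (-21)·55 ≡ 1 (mod 68), i.e. 55^(-1) ≡ -21 ≡ 47 (mod 68).
Check: 55 × 47 = 2585 ≡ 1 (mod 68)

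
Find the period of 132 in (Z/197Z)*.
49

197 is prime, so ord(132) divides φ(197) = 196.
Divisors of 196: 1, 2, 4, 7, 14, 28, 49, 98, 196.
Repeated squaring: 132^1 ≡ 132, 132^2 ≡ 88, 132^4 ≡ 61, 132^8 ≡ 175, 132^16 ≡ 90, 132^32 ≡ 23, 132^64 ≡ 135, 132^128 ≡ 101 (mod 197).
Test 132^d mod 197 for each divisor d in increasing order:
132^1 ≡ 132
132^2 ≡ 88
132^4 ≡ 61
132^7 = 132^4·132^2·132^1 ≡ 164
132^14 = 132^8·132^4·132^2 ≡ 104
132^28 = 132^16·132^8·132^4 ≡ 178
132^49 = 132^32·132^16·132^1 ≡ 1  ← first divisor giving 1
The order is 49.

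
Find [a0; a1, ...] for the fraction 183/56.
[3; 3, 1, 2, 1, 3]

Euclidean algorithm steps:
183 = 3 × 56 + 15
56 = 3 × 15 + 11
15 = 1 × 11 + 4
11 = 2 × 4 + 3
4 = 1 × 3 + 1
3 = 3 × 1 + 0
Continued fraction: [3; 3, 1, 2, 1, 3]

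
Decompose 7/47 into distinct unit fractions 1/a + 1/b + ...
1/7 + 1/165 + 1/54285

Greedy algorithm:
7/47: ceiling(47/7) = 7, use 1/7
2/329: ceiling(329/2) = 165, use 1/165
1/54285: ceiling(54285/1) = 54285, use 1/54285
Result: 7/47 = 1/7 + 1/165 + 1/54285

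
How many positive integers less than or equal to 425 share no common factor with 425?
320

425 = 5^2 × 17
φ(n) = n × ∏(1 - 1/p) for each prime p dividing n
φ(425) = 425 × (1 - 1/5) × (1 - 1/17) = 320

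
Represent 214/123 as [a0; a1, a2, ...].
[1; 1, 2, 1, 5, 2, 2]

Euclidean algorithm steps:
214 = 1 × 123 + 91
123 = 1 × 91 + 32
91 = 2 × 32 + 27
32 = 1 × 27 + 5
27 = 5 × 5 + 2
5 = 2 × 2 + 1
2 = 2 × 1 + 0
Continued fraction: [1; 1, 2, 1, 5, 2, 2]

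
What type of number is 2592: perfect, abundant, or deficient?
abundant

Proper divisors of 2592: sum = 1 + 2 + 3 + 4 + 6 + 8 + 9 + 12 + ... + 432 + 648 + 864 + 1296 (29 divisors) = 5031
Since 5031 > 2592, 2592 is abundant.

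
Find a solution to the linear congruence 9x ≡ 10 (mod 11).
x ≡ 6 (mod 11)

gcd(9, 11) = 1, which divides 10, so solutions exist.
Find 9^(-1) mod 11 by the extended Euclidean algorithm:
11 = 1 × 9 + 2  ⟹  2 = (1)·11 + (-1)·9
9 = 4 × 2 + 1  ⟹  1 = (-4)·11 + (5)·9
So (5)·9 ≡ 1 (mod 11), i.e. 9^(-1) ≡ 5 (mod 11).
x ≡ 5 × 10 = 50 ≡ 6 (mod 11).
Check: 9 × 6 = 54 ≡ 10 (mod 11).
Unique solution: x ≡ 6 (mod 11)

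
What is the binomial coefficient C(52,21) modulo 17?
0

Using Lucas' theorem:
Write n=52 and k=21 in base 17:
n in base 17: [3, 1]
k in base 17: [1, 4]
C(52,21) mod 17 = ∏ C(n_i, k_i) mod 17
Digit binomials (mod 17): C(3,1) = 3; C(1,4) = 0 (k_i > n_i)
Product: 3 × 0 = 0 ≡ 0 (mod 17)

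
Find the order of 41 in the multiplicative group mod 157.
52

157 is prime, so ord(41) divides φ(157) = 156.
Divisors of 156: 1, 2, 3, 4, 6, 12, 13, 26, 39, 52, 78, 156.
Repeated squaring: 41^1 ≡ 41, 41^2 ≡ 111, 41^4 ≡ 75, 41^8 ≡ 130, 41^16 ≡ 101, 41^32 ≡ 153, 41^64 ≡ 16, 41^128 ≡ 99 (mod 157).
Test 41^d mod 157 for each divisor d in increasing order:
41^1 ≡ 41
41^2 ≡ 111
41^3 = 41^2·41^1 ≡ 155
41^4 ≡ 75
41^6 = 41^4·41^2 ≡ 4
41^12 = 41^8·41^4 ≡ 16
41^13 = 41^8·41^4·41^1 ≡ 28
41^26 = 41^16·41^8·41^2 ≡ 156
41^39 = 41^32·41^4·41^2·41^1 ≡ 129
41^52 = 41^32·41^16·41^4 ≡ 1  ← first divisor giving 1
The order is 52.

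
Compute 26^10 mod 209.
45

Repeated squaring. Binary of 10 = 1010.
26^1 ≡ 26 (mod 209); 26^2 ≡ 49 (mod 209); 26^4 ≡ 102 (mod 209); 26^8 ≡ 163 (mod 209)
26^10 = 26^2 × 26^8 ≡ 45 (mod 209)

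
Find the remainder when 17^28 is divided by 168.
25

Repeated squaring. Binary of 28 = 11100.
17^1 ≡ 17 (mod 168); 17^2 ≡ 121 (mod 168); 17^4 ≡ 25 (mod 168); 17^8 ≡ 121 (mod 168); 17^16 ≡ 25 (mod 168)
17^28 = 17^4 × 17^8 × 17^16 ≡ 25 (mod 168)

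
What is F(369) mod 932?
238

Matrix identity: Q^n = [[F_(n+1), F_n], [F_n, F_(n-1)]] with Q = [[1,1],[1,0]].
n = 369 = 101110001₂. Square-and-multiply, entries mod 932:
Q^1 = [[1,1],[1,0]]
Q^2 = (Q^1)² = [[2,1],[1,1]]
Q^5 = (Q^2)²·Q = [[8,5],[5,3]]
Q^11 = (Q^5)²·Q = [[144,89],[89,55]]
Q^23 = (Q^11)²·Q = [[700,697],[697,3]]
Q^46 = (Q^23)² = [[5,691],[691,246]]
Q^92 = (Q^46)² = [[322,89],[89,233]]
Q^184 = (Q^92)² = [[697,931],[931,698]]
Q^369 = (Q^184)²·Q = [[707,238],[238,469]]
F_369 mod 932 = Q^369[0][1] = 238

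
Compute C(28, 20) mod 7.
0

Using Lucas' theorem:
Write n=28 and k=20 in base 7:
n in base 7: [4, 0]
k in base 7: [2, 6]
C(28,20) mod 7 = ∏ C(n_i, k_i) mod 7
Digit binomials (mod 7): C(4,2) = 6; C(0,6) = 0 (k_i > n_i)
Product: 6 × 0 = 0 ≡ 0 (mod 7)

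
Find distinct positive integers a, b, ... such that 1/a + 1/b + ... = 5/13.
1/3 + 1/20 + 1/780

Greedy algorithm:
5/13: ceiling(13/5) = 3, use 1/3
2/39: ceiling(39/2) = 20, use 1/20
1/780: ceiling(780/1) = 780, use 1/780
Result: 5/13 = 1/3 + 1/20 + 1/780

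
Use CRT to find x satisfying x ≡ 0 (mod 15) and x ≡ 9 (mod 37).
120

Using Chinese Remainder Theorem:
M = 15 × 37 = 555
M1 = 37, M2 = 15
y1 = 37^(-1) mod 15 = 13
y2 = 15^(-1) mod 37 = 5
x = (0×37×13 + 9×15×5) mod 555 = 120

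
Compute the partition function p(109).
541946240

p(n) counts ways to write n as a sum of positive integers (order ignored).
Euler's pentagonal recurrence: p(k) = p(k-1) + p(k-2) - p(k-5) - p(k-7) + p(k-12) + p(k-15) - ... (offsets j(3j∓1)/2, signs ++--, p(0)=1, p(<0)=0).
DP table for k = 0..108: p(0)=1, p(1)=1, p(2)=2, p(3)=3, p(4)=5, p(5)=7, p(6)=11, p(7)=15, p(8)=22, p(9)=30, p(10)=42, p(11)=56, p(12)=77, p(13)=101, p(14)=135, p(15)=176, p(16)=231, p(17)=297, p(18)=385, p(19)=490, p(20)=627, p(21)=792, p(22)=1002, p(23)=1255, p(24)=1575, p(25)=1958, p(26)=2436, p(27)=3010, p(28)=3718, p(29)=4565, p(30)=5604, p(31)=6842, p(32)=8349, p(33)=10143, p(34)=12310, p(35)=14883, p(36)=17977, p(37)=21637, p(38)=26015, p(39)=31185, p(40)=37338, p(41)=44583, p(42)=53174, p(43)=63261, p(44)=75175, p(45)=89134, p(46)=105558, p(47)=124754, p(48)=147273, p(49)=173525, p(50)=204226, p(51)=239943, p(52)=281589, p(53)=329931, p(54)=386155, p(55)=451276, p(56)=526823, p(57)=614154, p(58)=715220, p(59)=831820, p(60)=966467, p(61)=1121505, p(62)=1300156, p(63)=1505499, p(64)=1741630, p(65)=2012558, p(66)=2323520, p(67)=2679689, p(68)=3087735, p(69)=3554345, p(70)=4087968, p(71)=4697205, p(72)=5392783, p(73)=6185689, p(74)=7089500, p(75)=8118264, p(76)=9289091, p(77)=10619863, p(78)=12132164, p(79)=13848650, p(80)=15796476, p(81)=18004327, p(82)=20506255, p(83)=23338469, p(84)=26543660, p(85)=30167357, p(86)=34262962, p(87)=38887673, p(88)=44108109, p(89)=49995925, p(90)=56634173, p(91)=64112359, p(92)=72533807, p(93)=82010177, p(94)=92669720, p(95)=104651419, p(96)=118114304, p(97)=133230930, p(98)=150198136, p(99)=169229875, p(100)=190569292, p(101)=214481126, p(102)=241265379, p(103)=271248950, p(104)=304801365, p(105)=342325709, p(106)=384276336, p(107)=431149389, p(108)=483502844.
Final step: p(109) = p(108) + p(107) - p(104) - p(102) + p(97) + p(94) - p(87) - p(83) + p(74) + p(69) - p(58) - p(52) + p(39) + p(32) - p(17) - p(9)
= 483502844 + 431149389 - 304801365 - 241265379 + 133230930 + 92669720 - 38887673 - 23338469 + 7089500 + 3554345 - 715220 - 281589 + 31185 + 8349 - 297 - 30
= 541946240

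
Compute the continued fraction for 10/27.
[0; 2, 1, 2, 3]

Euclidean algorithm steps:
10 = 0 × 27 + 10
27 = 2 × 10 + 7
10 = 1 × 7 + 3
7 = 2 × 3 + 1
3 = 3 × 1 + 0
Continued fraction: [0; 2, 1, 2, 3]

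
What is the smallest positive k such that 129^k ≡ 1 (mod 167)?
166

167 is prime, so ord(129) divides φ(167) = 166.
Divisors of 166: 1, 2, 83, 166.
Repeated squaring: 129^1 ≡ 129, 129^2 ≡ 108, 129^4 ≡ 141, 129^8 ≡ 8, 129^16 ≡ 64, 129^32 ≡ 88, 129^64 ≡ 62, 129^128 ≡ 3 (mod 167).
Test 129^d mod 167 for each divisor d in increasing order:
129^1 ≡ 129
129^2 ≡ 108
129^83 = 129^64·129^16·129^2·129^1 ≡ 166
129^166 = 129^128·129^32·129^4·129^2 ≡ 1  ← first divisor giving 1
The order is 166.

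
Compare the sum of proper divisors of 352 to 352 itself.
abundant

Proper divisors of 352: sum = 1 + 2 + 4 + 8 + 11 + 16 + 22 + 32 + 44 + 88 + 176 = 404
Since 404 > 352, 352 is abundant.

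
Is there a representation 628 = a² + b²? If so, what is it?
12² + 22² (a=12, b=22)

Factorization: 628 = 2^2 × 157
By Fermat: n is sum of two squares iff every prime p ≡ 3 (mod 4) appears to even power.
All primes ≡ 3 (mod 4) appear to even power.
Search a = 0, 1, 2, … for 628 - a² a perfect square: first hit at a = 12: 628 - 144 = 484 = 22².
628 = 12² + 22² = 144 + 484 ✓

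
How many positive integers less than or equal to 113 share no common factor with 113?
112

113 = 113
φ(n) = n × ∏(1 - 1/p) for each prime p dividing n
φ(113) = 113 × (1 - 1/113) = 112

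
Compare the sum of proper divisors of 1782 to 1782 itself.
abundant

Proper divisors of 1782: sum = 1 + 2 + 3 + 6 + 9 + 11 + 18 + 22 + ... + 198 + 297 + 594 + 891 (19 divisors) = 2574
Since 2574 > 1782, 1782 is abundant.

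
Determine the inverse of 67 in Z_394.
247

gcd(67, 394) = 1, so the inverse exists.
Extended Euclidean algorithm on (394, 67):
394 = 5 × 67 + 59  ⟹  59 = (1)·394 + (-5)·67
67 = 1 × 59 + 8  ⟹  8 = (-1)·394 + (6)·67
59 = 7 × 8 + 3  ⟹  3 = (8)·394 + (-47)·67
8 = 2 × 3 + 2  ⟹  2 = (-17)·394 + (100)·67
3 = 1 × 2 + 1  ⟹  1 = (25)·394 + (-147)·67
So (-147)·67 ≡ 1 (mod 394), i.e. 67^(-1) ≡ -147 ≡ 247 (mod 394).
Check: 67 × 247 = 16549 ≡ 1 (mod 394)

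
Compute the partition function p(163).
142798995930

p(n) counts ways to write n as a sum of positive integers (order ignored).
Euler's pentagonal recurrence: p(k) = p(k-1) + p(k-2) - p(k-5) - p(k-7) + p(k-12) + p(k-15) - ... (offsets j(3j∓1)/2, signs ++--, p(0)=1, p(<0)=0).
DP table for k = 0..162: p(0)=1, p(1)=1, p(2)=2, p(3)=3, p(4)=5, p(5)=7, p(6)=11, p(7)=15, p(8)=22, p(9)=30, p(10)=42, p(11)=56, p(12)=77, p(13)=101, p(14)=135, p(15)=176, p(16)=231, p(17)=297, p(18)=385, p(19)=490, p(20)=627, p(21)=792, p(22)=1002, p(23)=1255, p(24)=1575, p(25)=1958, p(26)=2436, p(27)=3010, p(28)=3718, p(29)=4565, p(30)=5604, p(31)=6842, p(32)=8349, p(33)=10143, p(34)=12310, p(35)=14883, p(36)=17977, p(37)=21637, p(38)=26015, p(39)=31185, p(40)=37338, p(41)=44583, p(42)=53174, p(43)=63261, p(44)=75175, p(45)=89134, p(46)=105558, p(47)=124754, p(48)=147273, p(49)=173525, p(50)=204226, p(51)=239943, p(52)=281589, p(53)=329931, p(54)=386155, p(55)=451276, p(56)=526823, p(57)=614154, p(58)=715220, p(59)=831820, p(60)=966467, p(61)=1121505, p(62)=1300156, p(63)=1505499, p(64)=1741630, p(65)=2012558, p(66)=2323520, p(67)=2679689, p(68)=3087735, p(69)=3554345, p(70)=4087968, p(71)=4697205, p(72)=5392783, p(73)=6185689, p(74)=7089500, p(75)=8118264, p(76)=9289091, p(77)=10619863, p(78)=12132164, p(79)=13848650, p(80)=15796476, p(81)=18004327, p(82)=20506255, p(83)=23338469, p(84)=26543660, p(85)=30167357, p(86)=34262962, p(87)=38887673, p(88)=44108109, p(89)=49995925, p(90)=56634173, p(91)=64112359, p(92)=72533807, p(93)=82010177, p(94)=92669720, p(95)=104651419, p(96)=118114304, p(97)=133230930, p(98)=150198136, p(99)=169229875, p(100)=190569292, p(101)=214481126, p(102)=241265379, p(103)=271248950, p(104)=304801365, p(105)=342325709, p(106)=384276336, p(107)=431149389, p(108)=483502844, p(109)=541946240, p(110)=607163746, p(111)=679903203, p(112)=761002156, p(113)=851376628, p(114)=952050665, p(115)=1064144451, p(116)=1188908248, p(117)=1327710076, p(118)=1482074143, p(119)=1653668665, p(120)=1844349560, p(121)=2056148051, p(122)=2291320912, p(123)=2552338241, p(124)=2841940500, p(125)=3163127352, p(126)=3519222692, p(127)=3913864295, p(128)=4351078600, p(129)=4835271870, p(130)=5371315400, p(131)=5964539504, p(132)=6620830889, p(133)=7346629512, p(134)=8149040695, p(135)=9035836076, p(136)=10015581680, p(137)=11097645016, p(138)=12292341831, p(139)=13610949895, p(140)=15065878135, p(141)=16670689208, p(142)=18440293320, p(143)=20390982757, p(144)=22540654445, p(145)=24908858009, p(146)=27517052599, p(147)=30388671978, p(148)=33549419497, p(149)=37027355200, p(150)=40853235313, p(151)=45060624582, p(152)=49686288421, p(153)=54770336324, p(154)=60356673280, p(155)=66493182097, p(156)=73232243759, p(157)=80630964769, p(158)=88751778802, p(159)=97662728555, p(160)=107438159466, p(161)=118159068427, p(162)=129913904637.
Final step: p(163) = p(162) + p(161) - p(158) - p(156) + p(151) + p(148) - p(141) - p(137) + p(128) + p(123) - p(112) - p(106) + p(93) + p(86) - p(71) - p(63) + p(46) + p(37) - p(18) - p(8)
= 129913904637 + 118159068427 - 88751778802 - 73232243759 + 45060624582 + 33549419497 - 16670689208 - 11097645016 + 4351078600 + 2552338241 - 761002156 - 384276336 + 82010177 + 34262962 - 4697205 - 1505499 + 105558 + 21637 - 385 - 22
= 142798995930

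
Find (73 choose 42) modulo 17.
0

Using Lucas' theorem:
Write n=73 and k=42 in base 17:
n in base 17: [4, 5]
k in base 17: [2, 8]
C(73,42) mod 17 = ∏ C(n_i, k_i) mod 17
Digit binomials (mod 17): C(4,2) = 6; C(5,8) = 0 (k_i > n_i)
Product: 6 × 0 = 0 ≡ 0 (mod 17)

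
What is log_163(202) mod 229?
150

Baby-step giant-step with step n = ⌈√229⌉ = 16.
Baby steps 163^j mod 229 (j:value) for j=0..15: 0:1, 1:163, 2:5, 3:128, 4:25, 5:182, 6:125, 7:223, 8:167, 9:199, 10:148, 11:79, 12:53, 13:166, 14:36, 15:143.
Giant-step multiplier: 163^(-16) ≡ 163^(228-16) = 163^212 ≡ 14 (mod 229).
Giant steps γ_i = 202·14^i mod 229: γ_0=202, γ_1=80, γ_2=204, γ_3=108, γ_4=138, γ_5=100, γ_6=26, γ_7=135, γ_8=58, γ_9=125 (in table at j=6).
x = i·n + j = 9·16 + 6 = 150.
Check: 163^150 ≡ 202 (mod 229).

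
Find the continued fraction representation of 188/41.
[4; 1, 1, 2, 2, 3]

Euclidean algorithm steps:
188 = 4 × 41 + 24
41 = 1 × 24 + 17
24 = 1 × 17 + 7
17 = 2 × 7 + 3
7 = 2 × 3 + 1
3 = 3 × 1 + 0
Continued fraction: [4; 1, 1, 2, 2, 3]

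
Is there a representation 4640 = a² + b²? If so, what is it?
4² + 68² (a=4, b=68)

Factorization: 4640 = 2^5 × 5 × 29
By Fermat: n is sum of two squares iff every prime p ≡ 3 (mod 4) appears to even power.
All primes ≡ 3 (mod 4) appear to even power.
Search a = 0, 1, 2, … for 4640 - a² a perfect square: first hit at a = 4: 4640 - 16 = 4624 = 68².
4640 = 4² + 68² = 16 + 4624 ✓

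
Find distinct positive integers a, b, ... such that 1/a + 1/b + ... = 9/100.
1/12 + 1/150

Greedy algorithm:
9/100: ceiling(100/9) = 12, use 1/12
1/150: ceiling(150/1) = 150, use 1/150
Result: 9/100 = 1/12 + 1/150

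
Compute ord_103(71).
102

103 is prime, so ord(71) divides φ(103) = 102.
Divisors of 102: 1, 2, 3, 6, 17, 34, 51, 102.
Repeated squaring: 71^1 ≡ 71, 71^2 ≡ 97, 71^4 ≡ 36, 71^8 ≡ 60, 71^16 ≡ 98, 71^32 ≡ 25, 71^64 ≡ 7 (mod 103).
Test 71^d mod 103 for each divisor d in increasing order:
71^1 ≡ 71
71^2 ≡ 97
71^3 = 71^2·71^1 ≡ 89
71^6 = 71^4·71^2 ≡ 93
71^17 = 71^16·71^1 ≡ 57
71^34 = 71^32·71^2 ≡ 56
71^51 = 71^32·71^16·71^2·71^1 ≡ 102
71^102 = 71^64·71^32·71^4·71^2 ≡ 1  ← first divisor giving 1
The order is 102.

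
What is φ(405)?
216

405 = 3^4 × 5
φ(n) = n × ∏(1 - 1/p) for each prime p dividing n
φ(405) = 405 × (1 - 1/3) × (1 - 1/5) = 216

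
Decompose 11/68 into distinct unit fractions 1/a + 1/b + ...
1/7 + 1/53 + 1/25228

Greedy algorithm:
11/68: ceiling(68/11) = 7, use 1/7
9/476: ceiling(476/9) = 53, use 1/53
1/25228: ceiling(25228/1) = 25228, use 1/25228
Result: 11/68 = 1/7 + 1/53 + 1/25228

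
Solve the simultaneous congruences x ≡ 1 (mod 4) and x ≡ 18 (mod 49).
165

Using Chinese Remainder Theorem:
M = 4 × 49 = 196
M1 = 49, M2 = 4
y1 = 49^(-1) mod 4 = 1
y2 = 4^(-1) mod 49 = 37
x = (1×49×1 + 18×4×37) mod 196 = 165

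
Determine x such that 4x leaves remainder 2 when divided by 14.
x ≡ 4 (mod 7)

gcd(4, 14) = 2, which divides 2, so solutions exist.
Divide through by 2: 2x ≡ 1 (mod 7).
Find 2^(-1) mod 7 by the extended Euclidean algorithm:
7 = 3 × 2 + 1  ⟹  1 = (1)·7 + (-3)·2
So (-3)·2 ≡ 1 (mod 7), i.e. 2^(-1) ≡ -3 ≡ 4 (mod 7).
x ≡ 4 × 1 = 4 ≡ 4 (mod 7).
Check: 4 × 4 = 16 ≡ 2 (mod 14).
x ≡ 4 (mod 7), giving 2 solutions mod 14.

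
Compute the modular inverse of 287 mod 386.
347

gcd(287, 386) = 1, so the inverse exists.
Extended Euclidean algorithm on (386, 287):
386 = 1 × 287 + 99  ⟹  99 = (1)·386 + (-1)·287
287 = 2 × 99 + 89  ⟹  89 = (-2)·386 + (3)·287
99 = 1 × 89 + 10  ⟹  10 = (3)·386 + (-4)·287
89 = 8 × 10 + 9  ⟹  9 = (-26)·386 + (35)·287
10 = 1 × 9 + 1  ⟹  1 = (29)·386 + (-39)·287
So (-39)·287 ≡ 1 (mod 386), i.e. 287^(-1) ≡ -39 ≡ 347 (mod 386).
Check: 287 × 347 = 99589 ≡ 1 (mod 386)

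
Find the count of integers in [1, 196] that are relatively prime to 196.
84

196 = 2^2 × 7^2
φ(n) = n × ∏(1 - 1/p) for each prime p dividing n
φ(196) = 196 × (1 - 1/2) × (1 - 1/7) = 84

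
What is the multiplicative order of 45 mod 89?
11

89 is prime, so ord(45) divides φ(89) = 88.
Divisors of 88: 1, 2, 4, 8, 11, 22, 44, 88.
Repeated squaring: 45^1 ≡ 45, 45^2 ≡ 67, 45^4 ≡ 39, 45^8 ≡ 8, 45^16 ≡ 64, 45^32 ≡ 2, 45^64 ≡ 4 (mod 89).
Test 45^d mod 89 for each divisor d in increasing order:
45^1 ≡ 45
45^2 ≡ 67
45^4 ≡ 39
45^8 ≡ 8
45^11 = 45^8·45^2·45^1 ≡ 1  ← first divisor giving 1
The order is 11.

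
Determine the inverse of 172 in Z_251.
54

gcd(172, 251) = 1, so the inverse exists.
Extended Euclidean algorithm on (251, 172):
251 = 1 × 172 + 79  ⟹  79 = (1)·251 + (-1)·172
172 = 2 × 79 + 14  ⟹  14 = (-2)·251 + (3)·172
79 = 5 × 14 + 9  ⟹  9 = (11)·251 + (-16)·172
14 = 1 × 9 + 5  ⟹  5 = (-13)·251 + (19)·172
9 = 1 × 5 + 4  ⟹  4 = (24)·251 + (-35)·172
5 = 1 × 4 + 1  ⟹  1 = (-37)·251 + (54)·172
So (54)·172 ≡ 1 (mod 251), i.e. 172^(-1) ≡ 54 (mod 251).
Check: 172 × 54 = 9288 ≡ 1 (mod 251)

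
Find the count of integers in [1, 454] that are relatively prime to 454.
226

454 = 2 × 227
φ(n) = n × ∏(1 - 1/p) for each prime p dividing n
φ(454) = 454 × (1 - 1/2) × (1 - 1/227) = 226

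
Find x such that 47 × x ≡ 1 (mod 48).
47

gcd(47, 48) = 1, so the inverse exists.
Extended Euclidean algorithm on (48, 47):
48 = 1 × 47 + 1  ⟹  1 = (1)·48 + (-1)·47
So (-1)·47 ≡ 1 (mod 48), i.e. 47^(-1) ≡ -1 ≡ 47 (mod 48).
Check: 47 × 47 = 2209 ≡ 1 (mod 48)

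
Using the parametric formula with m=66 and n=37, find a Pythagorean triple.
(2987, 4884, 5725)

Euclid's formula: a = m² - n², b = 2mn, c = m² + n²
m = 66, n = 37
a = 66² - 37² = 4356 - 1369 = 2987
b = 2 × 66 × 37 = 4884
c = 66² + 37² = 4356 + 1369 = 5725
Verification: 2987² + 4884² = 8922169 + 23853456 = 32775625 = 5725² ✓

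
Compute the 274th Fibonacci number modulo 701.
85

Matrix identity: Q^n = [[F_(n+1), F_n], [F_n, F_(n-1)]] with Q = [[1,1],[1,0]].
n = 274 = 100010010₂. Square-and-multiply, entries mod 701:
Q^1 = [[1,1],[1,0]]
Q^2 = (Q^1)² = [[2,1],[1,1]]
Q^4 = (Q^2)² = [[5,3],[3,2]]
Q^8 = (Q^4)² = [[34,21],[21,13]]
Q^17 = (Q^8)²·Q = [[481,195],[195,286]]
Q^34 = (Q^17)² = [[202,252],[252,651]]
Q^68 = (Q^34)² = [[560,450],[450,110]]
Q^137 = (Q^68)²·Q = [[234,164],[164,70]]
Q^274 = (Q^137)² = [[336,85],[85,251]]
F_274 mod 701 = Q^274[0][1] = 85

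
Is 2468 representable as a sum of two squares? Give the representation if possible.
32² + 38² (a=32, b=38)

Factorization: 2468 = 2^2 × 617
By Fermat: n is sum of two squares iff every prime p ≡ 3 (mod 4) appears to even power.
All primes ≡ 3 (mod 4) appear to even power.
Search a = 0, 1, 2, … for 2468 - a² a perfect square: first hit at a = 32: 2468 - 1024 = 1444 = 38².
2468 = 32² + 38² = 1024 + 1444 ✓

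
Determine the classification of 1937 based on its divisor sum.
deficient

Proper divisors of 1937: sum = 1 + 13 + 149 = 163
Since 163 < 1937, 1937 is deficient.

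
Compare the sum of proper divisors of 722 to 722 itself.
deficient

Proper divisors of 722: sum = 1 + 2 + 19 + 38 + 361 = 421
Since 421 < 722, 722 is deficient.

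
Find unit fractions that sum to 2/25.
1/13 + 1/325

Greedy algorithm:
2/25: ceiling(25/2) = 13, use 1/13
1/325: ceiling(325/1) = 325, use 1/325
Result: 2/25 = 1/13 + 1/325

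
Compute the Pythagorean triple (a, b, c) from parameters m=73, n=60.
(1729, 8760, 8929)

Euclid's formula: a = m² - n², b = 2mn, c = m² + n²
m = 73, n = 60
a = 73² - 60² = 5329 - 3600 = 1729
b = 2 × 73 × 60 = 8760
c = 73² + 60² = 5329 + 3600 = 8929
Verification: 1729² + 8760² = 2989441 + 76737600 = 79727041 = 8929² ✓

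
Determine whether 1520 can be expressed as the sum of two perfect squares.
Not possible

Factorization: 1520 = 2^4 × 5 × 19
By Fermat: n is sum of two squares iff every prime p ≡ 3 (mod 4) appears to even power.
Prime(s) ≡ 3 (mod 4) with odd exponent: [(19, 1)]
Therefore 1520 cannot be expressed as a² + b².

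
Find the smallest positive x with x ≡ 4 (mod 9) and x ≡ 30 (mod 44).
382

Using Chinese Remainder Theorem:
M = 9 × 44 = 396
M1 = 44, M2 = 9
y1 = 44^(-1) mod 9 = 8
y2 = 9^(-1) mod 44 = 5
x = (4×44×8 + 30×9×5) mod 396 = 382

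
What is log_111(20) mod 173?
53

Baby-step giant-step with step n = ⌈√173⌉ = 14.
Baby steps 111^j mod 173 (j:value) for j=0..13: 0:1, 1:111, 2:38, 3:66, 4:60, 5:86, 6:31, 7:154, 8:140, 9:143, 10:130, 11:71, 12:96, 13:103.
Giant-step multiplier: 111^(-14) ≡ 111^(172-14) = 111^158 ≡ 150 (mod 173).
Giant steps γ_i = 20·150^i mod 173: γ_0=20, γ_1=59, γ_2=27, γ_3=71 (in table at j=11).
x = i·n + j = 3·14 + 11 = 53.
Check: 111^53 ≡ 20 (mod 173).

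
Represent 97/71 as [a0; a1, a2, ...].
[1; 2, 1, 2, 1, 2, 2]

Euclidean algorithm steps:
97 = 1 × 71 + 26
71 = 2 × 26 + 19
26 = 1 × 19 + 7
19 = 2 × 7 + 5
7 = 1 × 5 + 2
5 = 2 × 2 + 1
2 = 2 × 1 + 0
Continued fraction: [1; 2, 1, 2, 1, 2, 2]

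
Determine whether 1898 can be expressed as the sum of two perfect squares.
7² + 43² (a=7, b=43)

Factorization: 1898 = 2 × 13 × 73
By Fermat: n is sum of two squares iff every prime p ≡ 3 (mod 4) appears to even power.
All primes ≡ 3 (mod 4) appear to even power.
Search a = 0, 1, 2, … for 1898 - a² a perfect square: first hit at a = 7: 1898 - 49 = 1849 = 43².
1898 = 7² + 43² = 49 + 1849 ✓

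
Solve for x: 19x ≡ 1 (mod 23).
17

gcd(19, 23) = 1, so the inverse exists.
Extended Euclidean algorithm on (23, 19):
23 = 1 × 19 + 4  ⟹  4 = (1)·23 + (-1)·19
19 = 4 × 4 + 3  ⟹  3 = (-4)·23 + (5)·19
4 = 1 × 3 + 1  ⟹  1 = (5)·23 + (-6)·19
So (-6)·19 ≡ 1 (mod 23), i.e. 19^(-1) ≡ -6 ≡ 17 (mod 23).
Check: 19 × 17 = 323 ≡ 1 (mod 23)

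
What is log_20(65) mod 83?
46

Baby-step giant-step with step n = ⌈√83⌉ = 10.
Baby steps 20^j mod 83 (j:value) for j=0..9: 0:1, 1:20, 2:68, 3:32, 4:59, 5:18, 6:28, 7:62, 8:78, 9:66.
Giant-step multiplier: 20^(-10) ≡ 20^(82-10) = 20^72 ≡ 31 (mod 83).
Giant steps γ_i = 65·31^i mod 83: γ_0=65, γ_1=23, γ_2=49, γ_3=25, γ_4=28 (in table at j=6).
x = i·n + j = 4·10 + 6 = 46.
Check: 20^46 ≡ 65 (mod 83).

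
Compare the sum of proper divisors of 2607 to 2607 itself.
deficient

Proper divisors of 2607: sum = 1 + 3 + 11 + 33 + 79 + 237 + 869 = 1233
Since 1233 < 2607, 2607 is deficient.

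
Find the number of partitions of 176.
476715857290

p(n) counts ways to write n as a sum of positive integers (order ignored).
Euler's pentagonal recurrence: p(k) = p(k-1) + p(k-2) - p(k-5) - p(k-7) + p(k-12) + p(k-15) - ... (offsets j(3j∓1)/2, signs ++--, p(0)=1, p(<0)=0).
DP table for k = 0..175: p(0)=1, p(1)=1, p(2)=2, p(3)=3, p(4)=5, p(5)=7, p(6)=11, p(7)=15, p(8)=22, p(9)=30, p(10)=42, p(11)=56, p(12)=77, p(13)=101, p(14)=135, p(15)=176, p(16)=231, p(17)=297, p(18)=385, p(19)=490, p(20)=627, p(21)=792, p(22)=1002, p(23)=1255, p(24)=1575, p(25)=1958, p(26)=2436, p(27)=3010, p(28)=3718, p(29)=4565, p(30)=5604, p(31)=6842, p(32)=8349, p(33)=10143, p(34)=12310, p(35)=14883, p(36)=17977, p(37)=21637, p(38)=26015, p(39)=31185, p(40)=37338, p(41)=44583, p(42)=53174, p(43)=63261, p(44)=75175, p(45)=89134, p(46)=105558, p(47)=124754, p(48)=147273, p(49)=173525, p(50)=204226, p(51)=239943, p(52)=281589, p(53)=329931, p(54)=386155, p(55)=451276, p(56)=526823, p(57)=614154, p(58)=715220, p(59)=831820, p(60)=966467, p(61)=1121505, p(62)=1300156, p(63)=1505499, p(64)=1741630, p(65)=2012558, p(66)=2323520, p(67)=2679689, p(68)=3087735, p(69)=3554345, p(70)=4087968, p(71)=4697205, p(72)=5392783, p(73)=6185689, p(74)=7089500, p(75)=8118264, p(76)=9289091, p(77)=10619863, p(78)=12132164, p(79)=13848650, p(80)=15796476, p(81)=18004327, p(82)=20506255, p(83)=23338469, p(84)=26543660, p(85)=30167357, p(86)=34262962, p(87)=38887673, p(88)=44108109, p(89)=49995925, p(90)=56634173, p(91)=64112359, p(92)=72533807, p(93)=82010177, p(94)=92669720, p(95)=104651419, p(96)=118114304, p(97)=133230930, p(98)=150198136, p(99)=169229875, p(100)=190569292, p(101)=214481126, p(102)=241265379, p(103)=271248950, p(104)=304801365, p(105)=342325709, p(106)=384276336, p(107)=431149389, p(108)=483502844, p(109)=541946240, p(110)=607163746, p(111)=679903203, p(112)=761002156, p(113)=851376628, p(114)=952050665, p(115)=1064144451, p(116)=1188908248, p(117)=1327710076, p(118)=1482074143, p(119)=1653668665, p(120)=1844349560, p(121)=2056148051, p(122)=2291320912, p(123)=2552338241, p(124)=2841940500, p(125)=3163127352, p(126)=3519222692, p(127)=3913864295, p(128)=4351078600, p(129)=4835271870, p(130)=5371315400, p(131)=5964539504, p(132)=6620830889, p(133)=7346629512, p(134)=8149040695, p(135)=9035836076, p(136)=10015581680, p(137)=11097645016, p(138)=12292341831, p(139)=13610949895, p(140)=15065878135, p(141)=16670689208, p(142)=18440293320, p(143)=20390982757, p(144)=22540654445, p(145)=24908858009, p(146)=27517052599, p(147)=30388671978, p(148)=33549419497, p(149)=37027355200, p(150)=40853235313, p(151)=45060624582, p(152)=49686288421, p(153)=54770336324, p(154)=60356673280, p(155)=66493182097, p(156)=73232243759, p(157)=80630964769, p(158)=88751778802, p(159)=97662728555, p(160)=107438159466, p(161)=118159068427, p(162)=129913904637, p(163)=142798995930, p(164)=156919475295, p(165)=172389800255, p(166)=189334822579, p(167)=207890420102, p(168)=228204732751, p(169)=250438925115, p(170)=274768617130, p(171)=301384802048, p(172)=330495499613, p(173)=362326859895, p(174)=397125074750, p(175)=435157697830.
Final step: p(176) = p(175) + p(174) - p(171) - p(169) + p(164) + p(161) - p(154) - p(150) + p(141) + p(136) - p(125) - p(119) + p(106) + p(99) - p(84) - p(76) + p(59) + p(50) - p(31) - p(21) + p(0)
= 435157697830 + 397125074750 - 301384802048 - 250438925115 + 156919475295 + 118159068427 - 60356673280 - 40853235313 + 16670689208 + 10015581680 - 3163127352 - 1653668665 + 384276336 + 169229875 - 26543660 - 9289091 + 831820 + 204226 - 6842 - 792 + 1
= 476715857290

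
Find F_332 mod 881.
283

Matrix identity: Q^n = [[F_(n+1), F_n], [F_n, F_(n-1)]] with Q = [[1,1],[1,0]].
n = 332 = 101001100₂. Square-and-multiply, entries mod 881:
Q^1 = [[1,1],[1,0]]
Q^2 = (Q^1)² = [[2,1],[1,1]]
Q^5 = (Q^2)²·Q = [[8,5],[5,3]]
Q^10 = (Q^5)² = [[89,55],[55,34]]
Q^20 = (Q^10)² = [[374,598],[598,657]]
Q^41 = (Q^20)²·Q = [[434,596],[596,719]]
Q^83 = (Q^41)²·Q = [[3,876],[876,8]]
Q^166 = (Q^83)² = [[34,826],[826,89]]
Q^332 = (Q^166)² = [[657,283],[283,374]]
F_332 mod 881 = Q^332[0][1] = 283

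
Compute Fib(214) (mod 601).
568

Matrix identity: Q^n = [[F_(n+1), F_n], [F_n, F_(n-1)]] with Q = [[1,1],[1,0]].
n = 214 = 11010110₂. Square-and-multiply, entries mod 601:
Q^1 = [[1,1],[1,0]]
Q^3 = (Q^1)²·Q = [[3,2],[2,1]]
Q^6 = (Q^3)² = [[13,8],[8,5]]
Q^13 = (Q^6)²·Q = [[377,233],[233,144]]
Q^26 = (Q^13)² = [[492,592],[592,501]]
Q^53 = (Q^26)²·Q = [[20,543],[543,78]]
Q^107 = (Q^53)²·Q = [[484,158],[158,326]]
Q^214 = (Q^107)² = [[189,568],[568,222]]
F_214 mod 601 = Q^214[0][1] = 568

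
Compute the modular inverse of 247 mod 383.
245

gcd(247, 383) = 1, so the inverse exists.
Extended Euclidean algorithm on (383, 247):
383 = 1 × 247 + 136  ⟹  136 = (1)·383 + (-1)·247
247 = 1 × 136 + 111  ⟹  111 = (-1)·383 + (2)·247
136 = 1 × 111 + 25  ⟹  25 = (2)·383 + (-3)·247
111 = 4 × 25 + 11  ⟹  11 = (-9)·383 + (14)·247
25 = 2 × 11 + 3  ⟹  3 = (20)·383 + (-31)·247
11 = 3 × 3 + 2  ⟹  2 = (-69)·383 + (107)·247
3 = 1 × 2 + 1  ⟹  1 = (89)·383 + (-138)·247
So (-138)·247 ≡ 1 (mod 383), i.e. 247^(-1) ≡ -138 ≡ 245 (mod 383).
Check: 247 × 245 = 60515 ≡ 1 (mod 383)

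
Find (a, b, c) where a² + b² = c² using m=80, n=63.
(2431, 10080, 10369)

Euclid's formula: a = m² - n², b = 2mn, c = m² + n²
m = 80, n = 63
a = 80² - 63² = 6400 - 3969 = 2431
b = 2 × 80 × 63 = 10080
c = 80² + 63² = 6400 + 3969 = 10369
Verification: 2431² + 10080² = 5909761 + 101606400 = 107516161 = 10369² ✓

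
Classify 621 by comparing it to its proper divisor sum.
deficient

Proper divisors of 621: sum = 1 + 3 + 9 + 23 + 27 + 69 + 207 = 339
Since 339 < 621, 621 is deficient.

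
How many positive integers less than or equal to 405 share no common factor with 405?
216

405 = 3^4 × 5
φ(n) = n × ∏(1 - 1/p) for each prime p dividing n
φ(405) = 405 × (1 - 1/3) × (1 - 1/5) = 216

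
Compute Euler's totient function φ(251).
250

251 = 251
φ(n) = n × ∏(1 - 1/p) for each prime p dividing n
φ(251) = 251 × (1 - 1/251) = 250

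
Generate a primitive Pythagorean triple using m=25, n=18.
(301, 900, 949)

Euclid's formula: a = m² - n², b = 2mn, c = m² + n²
m = 25, n = 18
a = 25² - 18² = 625 - 324 = 301
b = 2 × 25 × 18 = 900
c = 25² + 18² = 625 + 324 = 949
Verification: 301² + 900² = 90601 + 810000 = 900601 = 949² ✓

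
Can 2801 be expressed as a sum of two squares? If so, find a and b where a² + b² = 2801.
20² + 49² (a=20, b=49)

Factorization: 2801 = 2801
By Fermat: n is sum of two squares iff every prime p ≡ 3 (mod 4) appears to even power.
All primes ≡ 3 (mod 4) appear to even power.
Search a = 0, 1, 2, … for 2801 - a² a perfect square: first hit at a = 20: 2801 - 400 = 2401 = 49².
2801 = 20² + 49² = 400 + 2401 ✓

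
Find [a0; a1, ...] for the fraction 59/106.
[0; 1, 1, 3, 1, 11]

Euclidean algorithm steps:
59 = 0 × 106 + 59
106 = 1 × 59 + 47
59 = 1 × 47 + 12
47 = 3 × 12 + 11
12 = 1 × 11 + 1
11 = 11 × 1 + 0
Continued fraction: [0; 1, 1, 3, 1, 11]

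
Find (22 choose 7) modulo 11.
0

Using Lucas' theorem:
Write n=22 and k=7 in base 11:
n in base 11: [2, 0]
k in base 11: [0, 7]
C(22,7) mod 11 = ∏ C(n_i, k_i) mod 11
Digit binomials (mod 11): C(2,0) = 1; C(0,7) = 0 (k_i > n_i)
Product: 1 × 0 = 0 ≡ 0 (mod 11)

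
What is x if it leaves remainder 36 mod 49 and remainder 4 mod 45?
1849

Using Chinese Remainder Theorem:
M = 49 × 45 = 2205
M1 = 45, M2 = 49
y1 = 45^(-1) mod 49 = 12
y2 = 49^(-1) mod 45 = 34
x = (36×45×12 + 4×49×34) mod 2205 = 1849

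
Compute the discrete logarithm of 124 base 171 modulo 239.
188

Baby-step giant-step with step n = ⌈√239⌉ = 16.
Baby steps 171^j mod 239 (j:value) for j=0..15: 0:1, 1:171, 2:83, 3:92, 4:197, 5:227, 6:99, 7:199, 8:91, 9:26, 10:144, 11:7, 12:2, 13:103, 14:166, 15:184.
Giant-step multiplier: 171^(-16) ≡ 171^(238-16) = 171^222 ≡ 202 (mod 239).
Giant steps γ_i = 124·202^i mod 239: γ_0=124, γ_1=192, γ_2=66, γ_3=187, γ_4=12, γ_5=34, γ_6=176, γ_7=180, γ_8=32, γ_9=11, γ_10=71, γ_11=2 (in table at j=12).
x = i·n + j = 11·16 + 12 = 188.
Check: 171^188 ≡ 124 (mod 239).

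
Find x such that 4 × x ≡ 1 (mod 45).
34

gcd(4, 45) = 1, so the inverse exists.
Extended Euclidean algorithm on (45, 4):
45 = 11 × 4 + 1  ⟹  1 = (1)·45 + (-11)·4
So (-11)·4 ≡ 1 (mod 45), i.e. 4^(-1) ≡ -11 ≡ 34 (mod 45).
Check: 4 × 34 = 136 ≡ 1 (mod 45)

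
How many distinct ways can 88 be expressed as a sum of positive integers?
44108109

p(n) counts ways to write n as a sum of positive integers (order ignored).
Euler's pentagonal recurrence: p(k) = p(k-1) + p(k-2) - p(k-5) - p(k-7) + p(k-12) + p(k-15) - ... (offsets j(3j∓1)/2, signs ++--, p(0)=1, p(<0)=0).
DP table for k = 0..87: p(0)=1, p(1)=1, p(2)=2, p(3)=3, p(4)=5, p(5)=7, p(6)=11, p(7)=15, p(8)=22, p(9)=30, p(10)=42, p(11)=56, p(12)=77, p(13)=101, p(14)=135, p(15)=176, p(16)=231, p(17)=297, p(18)=385, p(19)=490, p(20)=627, p(21)=792, p(22)=1002, p(23)=1255, p(24)=1575, p(25)=1958, p(26)=2436, p(27)=3010, p(28)=3718, p(29)=4565, p(30)=5604, p(31)=6842, p(32)=8349, p(33)=10143, p(34)=12310, p(35)=14883, p(36)=17977, p(37)=21637, p(38)=26015, p(39)=31185, p(40)=37338, p(41)=44583, p(42)=53174, p(43)=63261, p(44)=75175, p(45)=89134, p(46)=105558, p(47)=124754, p(48)=147273, p(49)=173525, p(50)=204226, p(51)=239943, p(52)=281589, p(53)=329931, p(54)=386155, p(55)=451276, p(56)=526823, p(57)=614154, p(58)=715220, p(59)=831820, p(60)=966467, p(61)=1121505, p(62)=1300156, p(63)=1505499, p(64)=1741630, p(65)=2012558, p(66)=2323520, p(67)=2679689, p(68)=3087735, p(69)=3554345, p(70)=4087968, p(71)=4697205, p(72)=5392783, p(73)=6185689, p(74)=7089500, p(75)=8118264, p(76)=9289091, p(77)=10619863, p(78)=12132164, p(79)=13848650, p(80)=15796476, p(81)=18004327, p(82)=20506255, p(83)=23338469, p(84)=26543660, p(85)=30167357, p(86)=34262962, p(87)=38887673.
Final step: p(88) = p(87) + p(86) - p(83) - p(81) + p(76) + p(73) - p(66) - p(62) + p(53) + p(48) - p(37) - p(31) + p(18) + p(11)
= 38887673 + 34262962 - 23338469 - 18004327 + 9289091 + 6185689 - 2323520 - 1300156 + 329931 + 147273 - 21637 - 6842 + 385 + 56
= 44108109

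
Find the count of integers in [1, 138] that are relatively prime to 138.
44

138 = 2 × 3 × 23
φ(n) = n × ∏(1 - 1/p) for each prime p dividing n
φ(138) = 138 × (1 - 1/2) × (1 - 1/3) × (1 - 1/23) = 44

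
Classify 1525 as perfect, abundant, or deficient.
deficient

Proper divisors of 1525: sum = 1 + 5 + 25 + 61 + 305 = 397
Since 397 < 1525, 1525 is deficient.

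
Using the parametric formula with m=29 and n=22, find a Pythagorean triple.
(357, 1276, 1325)

Euclid's formula: a = m² - n², b = 2mn, c = m² + n²
m = 29, n = 22
a = 29² - 22² = 841 - 484 = 357
b = 2 × 29 × 22 = 1276
c = 29² + 22² = 841 + 484 = 1325
Verification: 357² + 1276² = 127449 + 1628176 = 1755625 = 1325² ✓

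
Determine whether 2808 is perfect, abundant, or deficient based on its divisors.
abundant

Proper divisors of 2808: sum = 1 + 2 + 3 + 4 + 6 + 8 + 9 + 12 + ... + 468 + 702 + 936 + 1404 (31 divisors) = 5592
Since 5592 > 2808, 2808 is abundant.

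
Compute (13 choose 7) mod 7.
1

Using Lucas' theorem:
Write n=13 and k=7 in base 7:
n in base 7: [1, 6]
k in base 7: [1, 0]
C(13,7) mod 7 = ∏ C(n_i, k_i) mod 7
Digit binomials (mod 7): C(1,1) = 1; C(6,0) = 1
Product: 1 × 1 = 1 ≡ 1 (mod 7)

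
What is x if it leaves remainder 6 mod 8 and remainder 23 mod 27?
158

Using Chinese Remainder Theorem:
M = 8 × 27 = 216
M1 = 27, M2 = 8
y1 = 27^(-1) mod 8 = 3
y2 = 8^(-1) mod 27 = 17
x = (6×27×3 + 23×8×17) mod 216 = 158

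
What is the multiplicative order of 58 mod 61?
5

61 is prime, so ord(58) divides φ(61) = 60.
Divisors of 60: 1, 2, 3, 4, 5, 6, 10, 12, 15, 20, 30, 60.
Repeated squaring: 58^1 ≡ 58, 58^2 ≡ 9, 58^4 ≡ 20, 58^8 ≡ 34, 58^16 ≡ 58, 58^32 ≡ 9 (mod 61).
Test 58^d mod 61 for each divisor d in increasing order:
58^1 ≡ 58
58^2 ≡ 9
58^3 = 58^2·58^1 ≡ 34
58^4 ≡ 20
58^5 = 58^4·58^1 ≡ 1  ← first divisor giving 1
The order is 5.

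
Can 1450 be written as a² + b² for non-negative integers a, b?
9² + 37² (a=9, b=37)

Factorization: 1450 = 2 × 5^2 × 29
By Fermat: n is sum of two squares iff every prime p ≡ 3 (mod 4) appears to even power.
All primes ≡ 3 (mod 4) appear to even power.
Search a = 0, 1, 2, … for 1450 - a² a perfect square: first hit at a = 9: 1450 - 81 = 1369 = 37².
1450 = 9² + 37² = 81 + 1369 ✓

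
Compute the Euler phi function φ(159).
104

159 = 3 × 53
φ(n) = n × ∏(1 - 1/p) for each prime p dividing n
φ(159) = 159 × (1 - 1/3) × (1 - 1/53) = 104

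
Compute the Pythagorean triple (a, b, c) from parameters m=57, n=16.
(2993, 1824, 3505)

Euclid's formula: a = m² - n², b = 2mn, c = m² + n²
m = 57, n = 16
a = 57² - 16² = 3249 - 256 = 2993
b = 2 × 57 × 16 = 1824
c = 57² + 16² = 3249 + 256 = 3505
Verification: 2993² + 1824² = 8958049 + 3326976 = 12285025 = 3505² ✓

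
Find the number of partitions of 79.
13848650

p(n) counts ways to write n as a sum of positive integers (order ignored).
Euler's pentagonal recurrence: p(k) = p(k-1) + p(k-2) - p(k-5) - p(k-7) + p(k-12) + p(k-15) - ... (offsets j(3j∓1)/2, signs ++--, p(0)=1, p(<0)=0).
DP table for k = 0..78: p(0)=1, p(1)=1, p(2)=2, p(3)=3, p(4)=5, p(5)=7, p(6)=11, p(7)=15, p(8)=22, p(9)=30, p(10)=42, p(11)=56, p(12)=77, p(13)=101, p(14)=135, p(15)=176, p(16)=231, p(17)=297, p(18)=385, p(19)=490, p(20)=627, p(21)=792, p(22)=1002, p(23)=1255, p(24)=1575, p(25)=1958, p(26)=2436, p(27)=3010, p(28)=3718, p(29)=4565, p(30)=5604, p(31)=6842, p(32)=8349, p(33)=10143, p(34)=12310, p(35)=14883, p(36)=17977, p(37)=21637, p(38)=26015, p(39)=31185, p(40)=37338, p(41)=44583, p(42)=53174, p(43)=63261, p(44)=75175, p(45)=89134, p(46)=105558, p(47)=124754, p(48)=147273, p(49)=173525, p(50)=204226, p(51)=239943, p(52)=281589, p(53)=329931, p(54)=386155, p(55)=451276, p(56)=526823, p(57)=614154, p(58)=715220, p(59)=831820, p(60)=966467, p(61)=1121505, p(62)=1300156, p(63)=1505499, p(64)=1741630, p(65)=2012558, p(66)=2323520, p(67)=2679689, p(68)=3087735, p(69)=3554345, p(70)=4087968, p(71)=4697205, p(72)=5392783, p(73)=6185689, p(74)=7089500, p(75)=8118264, p(76)=9289091, p(77)=10619863, p(78)=12132164.
Final step: p(79) = p(78) + p(77) - p(74) - p(72) + p(67) + p(64) - p(57) - p(53) + p(44) + p(39) - p(28) - p(22) + p(9) + p(2)
= 12132164 + 10619863 - 7089500 - 5392783 + 2679689 + 1741630 - 614154 - 329931 + 75175 + 31185 - 3718 - 1002 + 30 + 2
= 13848650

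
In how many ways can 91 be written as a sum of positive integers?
64112359

p(n) counts ways to write n as a sum of positive integers (order ignored).
Euler's pentagonal recurrence: p(k) = p(k-1) + p(k-2) - p(k-5) - p(k-7) + p(k-12) + p(k-15) - ... (offsets j(3j∓1)/2, signs ++--, p(0)=1, p(<0)=0).
DP table for k = 0..90: p(0)=1, p(1)=1, p(2)=2, p(3)=3, p(4)=5, p(5)=7, p(6)=11, p(7)=15, p(8)=22, p(9)=30, p(10)=42, p(11)=56, p(12)=77, p(13)=101, p(14)=135, p(15)=176, p(16)=231, p(17)=297, p(18)=385, p(19)=490, p(20)=627, p(21)=792, p(22)=1002, p(23)=1255, p(24)=1575, p(25)=1958, p(26)=2436, p(27)=3010, p(28)=3718, p(29)=4565, p(30)=5604, p(31)=6842, p(32)=8349, p(33)=10143, p(34)=12310, p(35)=14883, p(36)=17977, p(37)=21637, p(38)=26015, p(39)=31185, p(40)=37338, p(41)=44583, p(42)=53174, p(43)=63261, p(44)=75175, p(45)=89134, p(46)=105558, p(47)=124754, p(48)=147273, p(49)=173525, p(50)=204226, p(51)=239943, p(52)=281589, p(53)=329931, p(54)=386155, p(55)=451276, p(56)=526823, p(57)=614154, p(58)=715220, p(59)=831820, p(60)=966467, p(61)=1121505, p(62)=1300156, p(63)=1505499, p(64)=1741630, p(65)=2012558, p(66)=2323520, p(67)=2679689, p(68)=3087735, p(69)=3554345, p(70)=4087968, p(71)=4697205, p(72)=5392783, p(73)=6185689, p(74)=7089500, p(75)=8118264, p(76)=9289091, p(77)=10619863, p(78)=12132164, p(79)=13848650, p(80)=15796476, p(81)=18004327, p(82)=20506255, p(83)=23338469, p(84)=26543660, p(85)=30167357, p(86)=34262962, p(87)=38887673, p(88)=44108109, p(89)=49995925, p(90)=56634173.
Final step: p(91) = p(90) + p(89) - p(86) - p(84) + p(79) + p(76) - p(69) - p(65) + p(56) + p(51) - p(40) - p(34) + p(21) + p(14)
= 56634173 + 49995925 - 34262962 - 26543660 + 13848650 + 9289091 - 3554345 - 2012558 + 526823 + 239943 - 37338 - 12310 + 792 + 135
= 64112359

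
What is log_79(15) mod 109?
76

Baby-step giant-step with step n = ⌈√109⌉ = 11.
Baby steps 79^j mod 109 (j:value) for j=0..10: 0:1, 1:79, 2:28, 3:32, 4:21, 5:24, 6:43, 7:18, 8:5, 9:68, 10:31.
Giant-step multiplier: 79^(-11) ≡ 79^(108-11) = 79^97 ≡ 62 (mod 109).
Giant steps γ_i = 15·62^i mod 109: γ_0=15, γ_1=58, γ_2=108, γ_3=47, γ_4=80, γ_5=55, γ_6=31 (in table at j=10).
x = i·n + j = 6·11 + 10 = 76.
Check: 79^76 ≡ 15 (mod 109).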